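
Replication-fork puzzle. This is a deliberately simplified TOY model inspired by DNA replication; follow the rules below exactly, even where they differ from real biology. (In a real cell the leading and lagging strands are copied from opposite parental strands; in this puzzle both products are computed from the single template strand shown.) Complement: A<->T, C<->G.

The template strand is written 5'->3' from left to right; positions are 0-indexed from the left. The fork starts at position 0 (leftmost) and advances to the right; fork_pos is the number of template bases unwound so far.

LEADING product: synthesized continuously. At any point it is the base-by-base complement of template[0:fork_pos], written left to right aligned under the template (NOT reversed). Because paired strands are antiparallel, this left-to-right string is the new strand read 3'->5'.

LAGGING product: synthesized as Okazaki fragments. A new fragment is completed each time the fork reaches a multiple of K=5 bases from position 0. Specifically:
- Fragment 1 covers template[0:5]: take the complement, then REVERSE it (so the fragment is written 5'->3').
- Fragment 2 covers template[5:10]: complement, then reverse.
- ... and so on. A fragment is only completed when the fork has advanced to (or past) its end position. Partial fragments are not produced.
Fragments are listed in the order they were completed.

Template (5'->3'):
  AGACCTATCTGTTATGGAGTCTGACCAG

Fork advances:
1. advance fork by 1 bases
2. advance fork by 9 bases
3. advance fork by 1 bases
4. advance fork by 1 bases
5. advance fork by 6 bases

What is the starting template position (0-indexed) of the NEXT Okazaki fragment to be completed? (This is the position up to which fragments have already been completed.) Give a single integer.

Step 1: advance 1 -> fork_pos = 0 + 1 = 1. Next multiple of 5 is 5 (not reached); still 0 fragment(s).
Step 2: advance 9 -> fork_pos = 1 + 9 = 10. Reached multiple(s) of 5: 5, 10 -> fragments 1-2 completed (2 total).
Step 3: advance 1 -> fork_pos = 10 + 1 = 11. Next multiple of 5 is 15 (not reached); still 2 fragment(s).
Step 4: advance 1 -> fork_pos = 11 + 1 = 12. Next multiple of 5 is 15 (not reached); still 2 fragment(s).
Step 5: advance 6 -> fork_pos = 12 + 6 = 18. Reached multiple(s) of 5: 15 -> fragment 3 completed (3 total).
3 fragment(s) completed, covering template[0:15] (3 x 5 = 15). The next fragment, fragment 4, covers template[15:20], so it starts at position 15.

Answer: 15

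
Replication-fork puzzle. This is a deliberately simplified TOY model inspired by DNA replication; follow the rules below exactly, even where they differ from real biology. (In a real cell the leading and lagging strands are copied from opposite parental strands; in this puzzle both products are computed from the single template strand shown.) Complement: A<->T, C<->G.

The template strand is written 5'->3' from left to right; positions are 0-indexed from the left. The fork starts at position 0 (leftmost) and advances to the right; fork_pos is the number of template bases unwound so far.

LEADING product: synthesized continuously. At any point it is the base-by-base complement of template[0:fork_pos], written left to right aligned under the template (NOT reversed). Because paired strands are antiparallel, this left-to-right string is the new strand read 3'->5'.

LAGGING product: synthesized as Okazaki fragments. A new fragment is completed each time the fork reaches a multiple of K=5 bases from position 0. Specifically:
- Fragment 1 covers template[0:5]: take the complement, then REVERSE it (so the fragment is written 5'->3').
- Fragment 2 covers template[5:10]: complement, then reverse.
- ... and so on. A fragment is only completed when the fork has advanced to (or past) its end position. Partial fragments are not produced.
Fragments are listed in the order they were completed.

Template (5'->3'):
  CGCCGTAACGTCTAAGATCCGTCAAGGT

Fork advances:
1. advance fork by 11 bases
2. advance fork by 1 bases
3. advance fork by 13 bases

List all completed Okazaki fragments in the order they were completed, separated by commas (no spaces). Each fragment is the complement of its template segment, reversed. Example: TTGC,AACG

Answer: CGGCG,CGTTA,TTAGA,GGATC,TTGAC

Derivation:
Step 1: advance 11 -> fork_pos = 0 + 11 = 11. Reached multiple(s) of 5: 5, 10 -> fragments 1-2 completed (2 total).
Step 2: advance 1 -> fork_pos = 11 + 1 = 12. Next multiple of 5 is 15 (not reached); still 2 fragment(s).
Step 3: advance 13 -> fork_pos = 12 + 13 = 25. Reached multiple(s) of 5: 15, 20, 25 -> fragments 3-5 completed (5 total).
Final fork_pos = 25, so 5 fragment(s) are complete. Build each: template segment -> complement -> reverse.
Fragment 1: template[0:5] = CGCCG -> complement GCGGC -> reversed CGGCG
Fragment 2: template[5:10] = TAACG -> complement ATTGC -> reversed CGTTA
Fragment 3: template[10:15] = TCTAA -> complement AGATT -> reversed TTAGA
Fragment 4: template[15:20] = GATCC -> complement CTAGG -> reversed GGATC
Fragment 5: template[20:25] = GTCAA -> complement CAGTT -> reversed TTGAC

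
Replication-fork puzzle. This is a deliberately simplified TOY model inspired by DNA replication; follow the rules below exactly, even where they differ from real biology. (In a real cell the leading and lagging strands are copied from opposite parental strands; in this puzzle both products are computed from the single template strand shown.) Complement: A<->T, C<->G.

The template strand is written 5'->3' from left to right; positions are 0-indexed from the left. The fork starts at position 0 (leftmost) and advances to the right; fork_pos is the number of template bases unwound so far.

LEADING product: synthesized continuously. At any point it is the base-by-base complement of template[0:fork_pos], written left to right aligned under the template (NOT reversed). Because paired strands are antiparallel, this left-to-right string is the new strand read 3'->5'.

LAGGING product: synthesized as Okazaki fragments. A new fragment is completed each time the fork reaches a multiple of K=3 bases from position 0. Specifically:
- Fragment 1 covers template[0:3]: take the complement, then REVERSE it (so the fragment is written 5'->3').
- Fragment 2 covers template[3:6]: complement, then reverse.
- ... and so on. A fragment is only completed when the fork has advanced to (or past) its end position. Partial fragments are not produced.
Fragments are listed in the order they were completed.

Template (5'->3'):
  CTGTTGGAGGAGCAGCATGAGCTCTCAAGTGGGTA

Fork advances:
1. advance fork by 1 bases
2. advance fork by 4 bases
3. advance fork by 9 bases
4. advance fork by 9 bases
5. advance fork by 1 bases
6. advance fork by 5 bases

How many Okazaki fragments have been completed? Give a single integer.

Step 1: advance 1 -> fork_pos = 0 + 1 = 1. Next multiple of 3 is 3 (not reached); still 0 fragment(s).
Step 2: advance 4 -> fork_pos = 1 + 4 = 5. Reached multiple(s) of 3: 3 -> fragment 1 completed (1 total).
Step 3: advance 9 -> fork_pos = 5 + 9 = 14. Reached multiple(s) of 3: 6, 9, 12 -> fragments 2-4 completed (4 total).
Step 4: advance 9 -> fork_pos = 14 + 9 = 23. Reached multiple(s) of 3: 15, 18, 21 -> fragments 5-7 completed (7 total).
Step 5: advance 1 -> fork_pos = 23 + 1 = 24. Reached multiple(s) of 3: 24 -> fragment 8 completed (8 total).
Step 6: advance 5 -> fork_pos = 24 + 5 = 29. Reached multiple(s) of 3: 27 -> fragment 9 completed (9 total).
Check: final fork_pos = 29; the multiples of 3 that are <= 29 are 3..27 -> 29 // 3 = 9 completed fragment(s).

Answer: 9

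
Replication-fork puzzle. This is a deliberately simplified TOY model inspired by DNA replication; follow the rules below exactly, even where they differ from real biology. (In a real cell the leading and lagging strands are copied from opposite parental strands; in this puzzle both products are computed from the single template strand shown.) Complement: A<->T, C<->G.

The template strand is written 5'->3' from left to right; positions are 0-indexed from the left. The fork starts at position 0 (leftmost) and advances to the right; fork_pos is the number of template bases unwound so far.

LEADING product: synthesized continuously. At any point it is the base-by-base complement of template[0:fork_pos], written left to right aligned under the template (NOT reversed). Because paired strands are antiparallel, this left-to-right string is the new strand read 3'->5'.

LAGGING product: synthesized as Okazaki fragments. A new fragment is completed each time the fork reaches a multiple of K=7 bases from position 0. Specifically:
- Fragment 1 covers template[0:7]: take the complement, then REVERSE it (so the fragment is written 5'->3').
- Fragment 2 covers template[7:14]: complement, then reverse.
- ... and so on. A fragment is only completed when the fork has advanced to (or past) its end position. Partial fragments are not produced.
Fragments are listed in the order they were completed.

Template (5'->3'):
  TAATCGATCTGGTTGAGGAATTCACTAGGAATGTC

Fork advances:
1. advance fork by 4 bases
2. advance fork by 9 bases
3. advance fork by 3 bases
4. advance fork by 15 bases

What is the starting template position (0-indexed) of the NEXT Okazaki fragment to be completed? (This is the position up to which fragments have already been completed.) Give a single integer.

Step 1: advance 4 -> fork_pos = 0 + 4 = 4. Next multiple of 7 is 7 (not reached); still 0 fragment(s).
Step 2: advance 9 -> fork_pos = 4 + 9 = 13. Reached multiple(s) of 7: 7 -> fragment 1 completed (1 total).
Step 3: advance 3 -> fork_pos = 13 + 3 = 16. Reached multiple(s) of 7: 14 -> fragment 2 completed (2 total).
Step 4: advance 15 -> fork_pos = 16 + 15 = 31. Reached multiple(s) of 7: 21, 28 -> fragments 3-4 completed (4 total).
4 fragment(s) completed, covering template[0:28] (4 x 7 = 28). The next fragment, fragment 5, covers template[28:35], so it starts at position 28.

Answer: 28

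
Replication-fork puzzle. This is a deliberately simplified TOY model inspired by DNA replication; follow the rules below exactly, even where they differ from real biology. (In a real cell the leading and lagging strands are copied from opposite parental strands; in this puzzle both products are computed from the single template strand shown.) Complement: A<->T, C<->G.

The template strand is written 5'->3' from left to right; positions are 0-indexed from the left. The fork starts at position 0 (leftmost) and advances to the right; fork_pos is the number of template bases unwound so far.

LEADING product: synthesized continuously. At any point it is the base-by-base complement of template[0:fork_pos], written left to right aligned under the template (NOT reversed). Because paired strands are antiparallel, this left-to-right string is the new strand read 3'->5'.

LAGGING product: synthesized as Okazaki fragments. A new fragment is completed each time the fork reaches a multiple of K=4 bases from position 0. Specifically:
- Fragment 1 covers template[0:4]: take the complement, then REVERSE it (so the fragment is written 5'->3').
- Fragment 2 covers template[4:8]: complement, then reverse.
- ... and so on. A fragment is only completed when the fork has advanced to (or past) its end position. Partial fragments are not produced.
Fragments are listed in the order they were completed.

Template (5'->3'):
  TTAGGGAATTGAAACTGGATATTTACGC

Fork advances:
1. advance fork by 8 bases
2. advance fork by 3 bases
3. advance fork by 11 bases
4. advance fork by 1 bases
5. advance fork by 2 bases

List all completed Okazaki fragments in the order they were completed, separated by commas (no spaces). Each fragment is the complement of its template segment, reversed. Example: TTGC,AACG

Answer: CTAA,TTCC,TCAA,AGTT,ATCC,AAAT

Derivation:
Step 1: advance 8 -> fork_pos = 0 + 8 = 8. Reached multiple(s) of 4: 4, 8 -> fragments 1-2 completed (2 total).
Step 2: advance 3 -> fork_pos = 8 + 3 = 11. Next multiple of 4 is 12 (not reached); still 2 fragment(s).
Step 3: advance 11 -> fork_pos = 11 + 11 = 22. Reached multiple(s) of 4: 12, 16, 20 -> fragments 3-5 completed (5 total).
Step 4: advance 1 -> fork_pos = 22 + 1 = 23. Next multiple of 4 is 24 (not reached); still 5 fragment(s).
Step 5: advance 2 -> fork_pos = 23 + 2 = 25. Reached multiple(s) of 4: 24 -> fragment 6 completed (6 total).
Final fork_pos = 25, so 6 fragment(s) are complete. Build each: template segment -> complement -> reverse.
Fragment 1: template[0:4] = TTAG -> complement AATC -> reversed CTAA
Fragment 2: template[4:8] = GGAA -> complement CCTT -> reversed TTCC
Fragment 3: template[8:12] = TTGA -> complement AACT -> reversed TCAA
Fragment 4: template[12:16] = AACT -> complement TTGA -> reversed AGTT
Fragment 5: template[16:20] = GGAT -> complement CCTA -> reversed ATCC
Fragment 6: template[20:24] = ATTT -> complement TAAA -> reversed AAAT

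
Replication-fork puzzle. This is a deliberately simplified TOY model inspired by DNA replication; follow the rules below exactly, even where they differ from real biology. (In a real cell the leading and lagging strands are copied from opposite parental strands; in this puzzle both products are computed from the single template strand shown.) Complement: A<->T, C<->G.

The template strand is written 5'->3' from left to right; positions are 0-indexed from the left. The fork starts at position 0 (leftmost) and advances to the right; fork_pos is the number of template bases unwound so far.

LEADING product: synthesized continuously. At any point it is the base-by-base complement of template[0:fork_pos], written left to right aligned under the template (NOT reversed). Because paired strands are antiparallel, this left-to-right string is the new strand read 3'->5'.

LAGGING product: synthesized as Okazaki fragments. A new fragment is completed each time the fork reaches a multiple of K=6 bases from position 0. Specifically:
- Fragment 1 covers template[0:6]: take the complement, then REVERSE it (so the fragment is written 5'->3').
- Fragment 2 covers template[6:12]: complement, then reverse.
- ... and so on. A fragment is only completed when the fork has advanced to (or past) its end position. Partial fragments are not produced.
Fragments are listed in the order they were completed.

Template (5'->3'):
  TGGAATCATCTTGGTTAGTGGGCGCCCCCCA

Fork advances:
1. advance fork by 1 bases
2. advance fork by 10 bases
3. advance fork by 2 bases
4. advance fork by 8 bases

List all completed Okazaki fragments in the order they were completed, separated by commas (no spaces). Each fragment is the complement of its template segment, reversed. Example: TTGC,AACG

Answer: ATTCCA,AAGATG,CTAACC

Derivation:
Step 1: advance 1 -> fork_pos = 0 + 1 = 1. Next multiple of 6 is 6 (not reached); still 0 fragment(s).
Step 2: advance 10 -> fork_pos = 1 + 10 = 11. Reached multiple(s) of 6: 6 -> fragment 1 completed (1 total).
Step 3: advance 2 -> fork_pos = 11 + 2 = 13. Reached multiple(s) of 6: 12 -> fragment 2 completed (2 total).
Step 4: advance 8 -> fork_pos = 13 + 8 = 21. Reached multiple(s) of 6: 18 -> fragment 3 completed (3 total).
Final fork_pos = 21, so 3 fragment(s) are complete. Build each: template segment -> complement -> reverse.
Fragment 1: template[0:6] = TGGAAT -> complement ACCTTA -> reversed ATTCCA
Fragment 2: template[6:12] = CATCTT -> complement GTAGAA -> reversed AAGATG
Fragment 3: template[12:18] = GGTTAG -> complement CCAATC -> reversed CTAACC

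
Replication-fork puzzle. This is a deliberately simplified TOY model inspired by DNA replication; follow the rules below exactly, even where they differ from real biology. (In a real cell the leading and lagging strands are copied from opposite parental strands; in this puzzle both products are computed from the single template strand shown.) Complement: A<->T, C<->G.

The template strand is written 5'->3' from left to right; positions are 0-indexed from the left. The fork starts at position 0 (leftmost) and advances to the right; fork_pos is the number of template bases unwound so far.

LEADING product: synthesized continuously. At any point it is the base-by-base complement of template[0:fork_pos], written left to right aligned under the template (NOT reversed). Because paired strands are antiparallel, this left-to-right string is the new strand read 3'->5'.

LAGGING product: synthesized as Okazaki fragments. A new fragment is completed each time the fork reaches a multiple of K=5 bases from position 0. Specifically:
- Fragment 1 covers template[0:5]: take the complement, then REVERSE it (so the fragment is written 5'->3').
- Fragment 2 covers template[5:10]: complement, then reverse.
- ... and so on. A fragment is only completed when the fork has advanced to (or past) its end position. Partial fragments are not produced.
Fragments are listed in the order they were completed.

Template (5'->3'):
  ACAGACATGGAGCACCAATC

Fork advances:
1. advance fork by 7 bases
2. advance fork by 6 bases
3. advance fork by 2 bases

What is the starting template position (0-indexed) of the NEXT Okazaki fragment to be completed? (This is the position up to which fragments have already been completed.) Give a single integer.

Step 1: advance 7 -> fork_pos = 0 + 7 = 7. Reached multiple(s) of 5: 5 -> fragment 1 completed (1 total).
Step 2: advance 6 -> fork_pos = 7 + 6 = 13. Reached multiple(s) of 5: 10 -> fragment 2 completed (2 total).
Step 3: advance 2 -> fork_pos = 13 + 2 = 15. Reached multiple(s) of 5: 15 -> fragment 3 completed (3 total).
3 fragment(s) completed, covering template[0:15] (3 x 5 = 15). The next fragment, fragment 4, covers template[15:20], so it starts at position 15.

Answer: 15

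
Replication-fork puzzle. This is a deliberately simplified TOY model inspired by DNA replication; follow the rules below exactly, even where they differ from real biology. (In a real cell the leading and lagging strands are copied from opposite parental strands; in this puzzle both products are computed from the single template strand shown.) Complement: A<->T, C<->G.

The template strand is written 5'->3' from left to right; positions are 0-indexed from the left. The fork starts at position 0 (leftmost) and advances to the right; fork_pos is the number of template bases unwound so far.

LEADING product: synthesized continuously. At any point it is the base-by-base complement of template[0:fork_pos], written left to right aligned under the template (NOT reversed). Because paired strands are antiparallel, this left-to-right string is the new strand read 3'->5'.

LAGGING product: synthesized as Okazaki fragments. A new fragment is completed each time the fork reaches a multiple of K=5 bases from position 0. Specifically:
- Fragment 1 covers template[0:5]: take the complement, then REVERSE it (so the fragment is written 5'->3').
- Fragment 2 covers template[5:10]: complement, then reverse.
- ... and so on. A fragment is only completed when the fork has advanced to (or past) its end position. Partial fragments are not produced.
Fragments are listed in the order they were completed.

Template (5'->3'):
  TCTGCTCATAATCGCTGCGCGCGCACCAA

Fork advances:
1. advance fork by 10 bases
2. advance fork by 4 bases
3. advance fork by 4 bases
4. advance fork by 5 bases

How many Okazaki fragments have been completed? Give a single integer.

Step 1: advance 10 -> fork_pos = 0 + 10 = 10. Reached multiple(s) of 5: 5, 10 -> fragments 1-2 completed (2 total).
Step 2: advance 4 -> fork_pos = 10 + 4 = 14. Next multiple of 5 is 15 (not reached); still 2 fragment(s).
Step 3: advance 4 -> fork_pos = 14 + 4 = 18. Reached multiple(s) of 5: 15 -> fragment 3 completed (3 total).
Step 4: advance 5 -> fork_pos = 18 + 5 = 23. Reached multiple(s) of 5: 20 -> fragment 4 completed (4 total).
Check: final fork_pos = 23; the multiples of 5 that are <= 23 are 5..20 -> 23 // 5 = 4 completed fragment(s).

Answer: 4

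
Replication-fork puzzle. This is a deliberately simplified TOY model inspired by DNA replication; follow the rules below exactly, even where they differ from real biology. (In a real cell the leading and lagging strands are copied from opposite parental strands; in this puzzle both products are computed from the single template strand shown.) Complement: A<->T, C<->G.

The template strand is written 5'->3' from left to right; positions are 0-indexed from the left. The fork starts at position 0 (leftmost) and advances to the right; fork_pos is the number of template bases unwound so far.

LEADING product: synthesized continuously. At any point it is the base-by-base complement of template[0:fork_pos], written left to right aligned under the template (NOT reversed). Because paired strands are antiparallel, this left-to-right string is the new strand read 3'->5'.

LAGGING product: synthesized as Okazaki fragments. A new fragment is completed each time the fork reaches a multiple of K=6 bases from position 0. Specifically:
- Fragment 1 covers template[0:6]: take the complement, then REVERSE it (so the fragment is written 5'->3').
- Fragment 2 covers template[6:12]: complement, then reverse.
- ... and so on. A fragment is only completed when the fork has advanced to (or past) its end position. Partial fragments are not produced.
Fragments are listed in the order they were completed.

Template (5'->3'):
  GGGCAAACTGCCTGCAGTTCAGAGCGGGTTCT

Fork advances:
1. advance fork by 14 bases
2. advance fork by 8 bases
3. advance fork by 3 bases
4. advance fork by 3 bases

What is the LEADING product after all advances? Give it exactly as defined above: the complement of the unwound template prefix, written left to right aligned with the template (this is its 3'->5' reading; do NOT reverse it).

Answer: CCCGTTTGACGGACGTCAAGTCTCGCCC

Derivation:
Step 1: advance 14 -> fork_pos = 0 + 14 = 14.
Step 2: advance 8 -> fork_pos = 14 + 8 = 22.
Step 3: advance 3 -> fork_pos = 22 + 3 = 25.
Step 4: advance 3 -> fork_pos = 25 + 3 = 28.
Unwound prefix: template[0:28] = GGGCAAACTGCCTGCAGTTCAGAGCGGG
Complement it base by base (A<->T, C<->G), keeping left-to-right order:
  [0:5] GGGCA -> CCCGT
  [5:10] AACTG -> TTGAC
  [10:15] CCTGC -> GGACG
  [15:20] AGTTC -> TCAAG
  [20:25] AGAGC -> TCTCG
  [25:28] GGG -> CCC
Concatenate: CCCGTTTGACGGACGTCAAGTCTCGCCC (length 28; written aligned with the template, i.e. 3'->5').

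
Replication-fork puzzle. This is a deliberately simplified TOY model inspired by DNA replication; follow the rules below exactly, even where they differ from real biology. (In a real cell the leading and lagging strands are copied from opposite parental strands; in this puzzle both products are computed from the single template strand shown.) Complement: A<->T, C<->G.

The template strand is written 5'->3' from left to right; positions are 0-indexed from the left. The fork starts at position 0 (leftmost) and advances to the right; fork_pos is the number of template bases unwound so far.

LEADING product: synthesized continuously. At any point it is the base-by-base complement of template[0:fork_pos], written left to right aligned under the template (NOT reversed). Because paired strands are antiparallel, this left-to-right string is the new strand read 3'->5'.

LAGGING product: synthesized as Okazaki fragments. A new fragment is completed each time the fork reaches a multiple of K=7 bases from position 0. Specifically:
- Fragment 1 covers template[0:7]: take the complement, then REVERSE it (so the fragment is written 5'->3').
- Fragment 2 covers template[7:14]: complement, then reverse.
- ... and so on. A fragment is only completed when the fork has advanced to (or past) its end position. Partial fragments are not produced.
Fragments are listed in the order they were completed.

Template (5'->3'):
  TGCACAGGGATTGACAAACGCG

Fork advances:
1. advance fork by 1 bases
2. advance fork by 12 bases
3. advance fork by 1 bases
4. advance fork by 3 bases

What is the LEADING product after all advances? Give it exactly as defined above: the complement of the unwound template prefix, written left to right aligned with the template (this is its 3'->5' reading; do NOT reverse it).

Answer: ACGTGTCCCTAACTGTT

Derivation:
Step 1: advance 1 -> fork_pos = 0 + 1 = 1.
Step 2: advance 12 -> fork_pos = 1 + 12 = 13.
Step 3: advance 1 -> fork_pos = 13 + 1 = 14.
Step 4: advance 3 -> fork_pos = 14 + 3 = 17.
Unwound prefix: template[0:17] = TGCACAGGGATTGACAA
Complement it base by base (A<->T, C<->G), keeping left-to-right order:
  [0:5] TGCAC -> ACGTG
  [5:10] AGGGA -> TCCCT
  [10:15] TTGAC -> AACTG
  [15:17] AA -> TT
Concatenate: ACGTGTCCCTAACTGTT (length 17; written aligned with the template, i.e. 3'->5').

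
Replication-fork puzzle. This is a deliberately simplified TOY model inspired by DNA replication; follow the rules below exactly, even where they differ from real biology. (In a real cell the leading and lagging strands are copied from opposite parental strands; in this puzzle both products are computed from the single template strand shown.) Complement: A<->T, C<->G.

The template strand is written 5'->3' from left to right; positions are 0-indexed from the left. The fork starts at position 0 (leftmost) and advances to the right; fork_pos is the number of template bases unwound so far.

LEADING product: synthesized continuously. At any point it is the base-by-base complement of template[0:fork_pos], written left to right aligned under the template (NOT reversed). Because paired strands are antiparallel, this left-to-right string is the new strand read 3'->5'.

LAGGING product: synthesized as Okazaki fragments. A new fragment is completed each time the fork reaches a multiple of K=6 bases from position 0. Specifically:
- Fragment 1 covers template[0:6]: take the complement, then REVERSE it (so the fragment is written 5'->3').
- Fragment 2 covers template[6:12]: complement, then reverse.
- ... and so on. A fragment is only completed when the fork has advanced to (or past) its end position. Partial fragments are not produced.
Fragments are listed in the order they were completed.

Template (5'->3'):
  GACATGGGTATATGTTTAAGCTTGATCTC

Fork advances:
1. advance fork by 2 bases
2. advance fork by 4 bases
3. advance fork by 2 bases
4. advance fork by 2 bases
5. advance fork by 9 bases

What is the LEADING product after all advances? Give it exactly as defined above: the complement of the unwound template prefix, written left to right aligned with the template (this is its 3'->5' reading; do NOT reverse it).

Step 1: advance 2 -> fork_pos = 0 + 2 = 2.
Step 2: advance 4 -> fork_pos = 2 + 4 = 6.
Step 3: advance 2 -> fork_pos = 6 + 2 = 8.
Step 4: advance 2 -> fork_pos = 8 + 2 = 10.
Step 5: advance 9 -> fork_pos = 10 + 9 = 19.
Unwound prefix: template[0:19] = GACATGGGTATATGTTTAA
Complement it base by base (A<->T, C<->G), keeping left-to-right order:
  [0:5] GACAT -> CTGTA
  [5:10] GGGTA -> CCCAT
  [10:15] TATGT -> ATACA
  [15:19] TTAA -> AATT
Concatenate: CTGTACCCATATACAAATT (length 19; written aligned with the template, i.e. 3'->5').

Answer: CTGTACCCATATACAAATT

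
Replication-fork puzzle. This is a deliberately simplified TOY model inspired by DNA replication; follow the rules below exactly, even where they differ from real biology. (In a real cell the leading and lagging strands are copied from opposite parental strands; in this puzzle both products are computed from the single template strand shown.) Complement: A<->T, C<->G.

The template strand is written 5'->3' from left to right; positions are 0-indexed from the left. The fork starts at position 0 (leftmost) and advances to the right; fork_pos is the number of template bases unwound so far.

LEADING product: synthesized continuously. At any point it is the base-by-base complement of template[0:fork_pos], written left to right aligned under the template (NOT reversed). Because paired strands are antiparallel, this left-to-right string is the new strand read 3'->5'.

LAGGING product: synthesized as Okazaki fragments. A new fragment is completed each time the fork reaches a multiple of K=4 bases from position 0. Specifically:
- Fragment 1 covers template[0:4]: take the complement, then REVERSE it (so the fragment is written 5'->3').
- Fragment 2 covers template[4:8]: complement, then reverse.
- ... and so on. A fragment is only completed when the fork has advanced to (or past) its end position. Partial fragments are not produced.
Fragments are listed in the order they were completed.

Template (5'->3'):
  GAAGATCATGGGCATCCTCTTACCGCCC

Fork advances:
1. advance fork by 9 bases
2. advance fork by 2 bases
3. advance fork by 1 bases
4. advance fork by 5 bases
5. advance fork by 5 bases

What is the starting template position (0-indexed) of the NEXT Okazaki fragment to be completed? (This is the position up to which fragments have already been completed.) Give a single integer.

Answer: 20

Derivation:
Step 1: advance 9 -> fork_pos = 0 + 9 = 9. Reached multiple(s) of 4: 4, 8 -> fragments 1-2 completed (2 total).
Step 2: advance 2 -> fork_pos = 9 + 2 = 11. Next multiple of 4 is 12 (not reached); still 2 fragment(s).
Step 3: advance 1 -> fork_pos = 11 + 1 = 12. Reached multiple(s) of 4: 12 -> fragment 3 completed (3 total).
Step 4: advance 5 -> fork_pos = 12 + 5 = 17. Reached multiple(s) of 4: 16 -> fragment 4 completed (4 total).
Step 5: advance 5 -> fork_pos = 17 + 5 = 22. Reached multiple(s) of 4: 20 -> fragment 5 completed (5 total).
5 fragment(s) completed, covering template[0:20] (5 x 4 = 20). The next fragment, fragment 6, covers template[20:24], so it starts at position 20.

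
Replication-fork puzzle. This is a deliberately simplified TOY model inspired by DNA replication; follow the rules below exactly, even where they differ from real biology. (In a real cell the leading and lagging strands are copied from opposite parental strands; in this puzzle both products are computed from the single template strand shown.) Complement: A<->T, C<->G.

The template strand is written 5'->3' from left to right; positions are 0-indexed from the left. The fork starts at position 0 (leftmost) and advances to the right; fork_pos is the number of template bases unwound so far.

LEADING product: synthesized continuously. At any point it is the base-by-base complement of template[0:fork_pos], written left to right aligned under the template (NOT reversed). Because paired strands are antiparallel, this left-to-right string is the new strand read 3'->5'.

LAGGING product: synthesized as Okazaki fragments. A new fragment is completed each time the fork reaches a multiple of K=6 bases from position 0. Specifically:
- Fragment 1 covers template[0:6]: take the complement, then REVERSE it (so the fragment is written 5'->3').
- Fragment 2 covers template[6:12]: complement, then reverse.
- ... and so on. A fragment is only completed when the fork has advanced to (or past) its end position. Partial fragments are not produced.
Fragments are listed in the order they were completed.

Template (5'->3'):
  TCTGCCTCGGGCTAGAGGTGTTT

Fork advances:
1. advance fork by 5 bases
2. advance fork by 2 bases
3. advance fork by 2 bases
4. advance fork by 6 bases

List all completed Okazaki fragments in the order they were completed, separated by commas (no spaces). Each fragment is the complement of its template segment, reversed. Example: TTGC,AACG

Answer: GGCAGA,GCCCGA

Derivation:
Step 1: advance 5 -> fork_pos = 0 + 5 = 5. Next multiple of 6 is 6 (not reached); still 0 fragment(s).
Step 2: advance 2 -> fork_pos = 5 + 2 = 7. Reached multiple(s) of 6: 6 -> fragment 1 completed (1 total).
Step 3: advance 2 -> fork_pos = 7 + 2 = 9. Next multiple of 6 is 12 (not reached); still 1 fragment(s).
Step 4: advance 6 -> fork_pos = 9 + 6 = 15. Reached multiple(s) of 6: 12 -> fragment 2 completed (2 total).
Final fork_pos = 15, so 2 fragment(s) are complete. Build each: template segment -> complement -> reverse.
Fragment 1: template[0:6] = TCTGCC -> complement AGACGG -> reversed GGCAGA
Fragment 2: template[6:12] = TCGGGC -> complement AGCCCG -> reversed GCCCGA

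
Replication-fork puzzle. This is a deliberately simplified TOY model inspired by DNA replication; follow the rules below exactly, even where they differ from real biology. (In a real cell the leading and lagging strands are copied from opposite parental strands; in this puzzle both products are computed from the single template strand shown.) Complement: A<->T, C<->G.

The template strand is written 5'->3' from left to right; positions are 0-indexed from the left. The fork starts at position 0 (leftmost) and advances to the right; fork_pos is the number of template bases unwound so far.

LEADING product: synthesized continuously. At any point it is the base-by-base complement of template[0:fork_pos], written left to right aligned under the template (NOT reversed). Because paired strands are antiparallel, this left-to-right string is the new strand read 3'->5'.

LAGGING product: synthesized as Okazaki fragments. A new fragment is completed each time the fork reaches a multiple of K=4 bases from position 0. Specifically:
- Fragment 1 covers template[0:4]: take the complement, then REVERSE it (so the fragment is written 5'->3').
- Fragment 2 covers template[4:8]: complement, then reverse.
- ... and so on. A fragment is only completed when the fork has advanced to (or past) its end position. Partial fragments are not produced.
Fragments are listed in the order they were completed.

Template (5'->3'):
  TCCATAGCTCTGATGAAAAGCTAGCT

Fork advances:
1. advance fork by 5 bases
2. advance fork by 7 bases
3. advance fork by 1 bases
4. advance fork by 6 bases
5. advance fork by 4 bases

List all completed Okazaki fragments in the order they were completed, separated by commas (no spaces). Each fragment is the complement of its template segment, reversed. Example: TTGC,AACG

Step 1: advance 5 -> fork_pos = 0 + 5 = 5. Reached multiple(s) of 4: 4 -> fragment 1 completed (1 total).
Step 2: advance 7 -> fork_pos = 5 + 7 = 12. Reached multiple(s) of 4: 8, 12 -> fragments 2-3 completed (3 total).
Step 3: advance 1 -> fork_pos = 12 + 1 = 13. Next multiple of 4 is 16 (not reached); still 3 fragment(s).
Step 4: advance 6 -> fork_pos = 13 + 6 = 19. Reached multiple(s) of 4: 16 -> fragment 4 completed (4 total).
Step 5: advance 4 -> fork_pos = 19 + 4 = 23. Reached multiple(s) of 4: 20 -> fragment 5 completed (5 total).
Final fork_pos = 23, so 5 fragment(s) are complete. Build each: template segment -> complement -> reverse.
Fragment 1: template[0:4] = TCCA -> complement AGGT -> reversed TGGA
Fragment 2: template[4:8] = TAGC -> complement ATCG -> reversed GCTA
Fragment 3: template[8:12] = TCTG -> complement AGAC -> reversed CAGA
Fragment 4: template[12:16] = ATGA -> complement TACT -> reversed TCAT
Fragment 5: template[16:20] = AAAG -> complement TTTC -> reversed CTTT

Answer: TGGA,GCTA,CAGA,TCAT,CTTT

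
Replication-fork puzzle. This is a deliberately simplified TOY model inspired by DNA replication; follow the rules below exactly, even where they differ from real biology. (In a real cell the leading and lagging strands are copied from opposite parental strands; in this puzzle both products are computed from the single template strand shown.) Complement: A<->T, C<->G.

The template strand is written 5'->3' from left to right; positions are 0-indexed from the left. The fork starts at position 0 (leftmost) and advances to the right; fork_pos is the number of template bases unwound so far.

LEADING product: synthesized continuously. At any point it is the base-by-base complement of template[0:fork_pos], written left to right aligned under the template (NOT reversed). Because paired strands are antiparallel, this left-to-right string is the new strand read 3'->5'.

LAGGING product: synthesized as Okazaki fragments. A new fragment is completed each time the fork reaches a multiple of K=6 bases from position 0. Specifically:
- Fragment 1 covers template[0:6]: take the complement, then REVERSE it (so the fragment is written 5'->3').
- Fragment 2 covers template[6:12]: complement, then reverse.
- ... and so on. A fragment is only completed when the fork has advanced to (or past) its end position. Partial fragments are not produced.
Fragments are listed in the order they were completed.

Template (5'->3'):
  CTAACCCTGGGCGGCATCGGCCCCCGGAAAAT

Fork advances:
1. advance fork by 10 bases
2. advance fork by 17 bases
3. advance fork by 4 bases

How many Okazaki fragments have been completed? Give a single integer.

Answer: 5

Derivation:
Step 1: advance 10 -> fork_pos = 0 + 10 = 10. Reached multiple(s) of 6: 6 -> fragment 1 completed (1 total).
Step 2: advance 17 -> fork_pos = 10 + 17 = 27. Reached multiple(s) of 6: 12, 18, 24 -> fragments 2-4 completed (4 total).
Step 3: advance 4 -> fork_pos = 27 + 4 = 31. Reached multiple(s) of 6: 30 -> fragment 5 completed (5 total).
Check: final fork_pos = 31; the multiples of 6 that are <= 31 are 6..30 -> 31 // 6 = 5 completed fragment(s).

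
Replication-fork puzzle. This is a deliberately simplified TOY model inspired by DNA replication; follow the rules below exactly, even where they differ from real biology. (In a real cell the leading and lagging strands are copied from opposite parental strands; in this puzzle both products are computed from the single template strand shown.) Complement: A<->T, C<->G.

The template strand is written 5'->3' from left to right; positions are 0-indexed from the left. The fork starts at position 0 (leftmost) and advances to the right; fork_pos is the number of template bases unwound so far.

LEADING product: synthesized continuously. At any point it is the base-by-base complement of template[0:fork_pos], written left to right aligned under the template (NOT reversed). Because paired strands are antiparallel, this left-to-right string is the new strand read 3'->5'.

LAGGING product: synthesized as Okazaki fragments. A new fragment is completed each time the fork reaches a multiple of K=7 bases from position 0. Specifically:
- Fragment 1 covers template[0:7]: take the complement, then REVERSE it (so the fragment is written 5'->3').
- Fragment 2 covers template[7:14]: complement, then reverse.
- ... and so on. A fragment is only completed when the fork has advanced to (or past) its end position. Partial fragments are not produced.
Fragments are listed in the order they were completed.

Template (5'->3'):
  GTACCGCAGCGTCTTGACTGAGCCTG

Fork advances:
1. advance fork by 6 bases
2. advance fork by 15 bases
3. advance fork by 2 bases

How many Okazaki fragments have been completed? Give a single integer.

Answer: 3

Derivation:
Step 1: advance 6 -> fork_pos = 0 + 6 = 6. Next multiple of 7 is 7 (not reached); still 0 fragment(s).
Step 2: advance 15 -> fork_pos = 6 + 15 = 21. Reached multiple(s) of 7: 7, 14, 21 -> fragments 1-3 completed (3 total).
Step 3: advance 2 -> fork_pos = 21 + 2 = 23. Next multiple of 7 is 28 (not reached); still 3 fragment(s).
Check: final fork_pos = 23; the multiples of 7 that are <= 23 are 7..21 -> 23 // 7 = 3 completed fragment(s).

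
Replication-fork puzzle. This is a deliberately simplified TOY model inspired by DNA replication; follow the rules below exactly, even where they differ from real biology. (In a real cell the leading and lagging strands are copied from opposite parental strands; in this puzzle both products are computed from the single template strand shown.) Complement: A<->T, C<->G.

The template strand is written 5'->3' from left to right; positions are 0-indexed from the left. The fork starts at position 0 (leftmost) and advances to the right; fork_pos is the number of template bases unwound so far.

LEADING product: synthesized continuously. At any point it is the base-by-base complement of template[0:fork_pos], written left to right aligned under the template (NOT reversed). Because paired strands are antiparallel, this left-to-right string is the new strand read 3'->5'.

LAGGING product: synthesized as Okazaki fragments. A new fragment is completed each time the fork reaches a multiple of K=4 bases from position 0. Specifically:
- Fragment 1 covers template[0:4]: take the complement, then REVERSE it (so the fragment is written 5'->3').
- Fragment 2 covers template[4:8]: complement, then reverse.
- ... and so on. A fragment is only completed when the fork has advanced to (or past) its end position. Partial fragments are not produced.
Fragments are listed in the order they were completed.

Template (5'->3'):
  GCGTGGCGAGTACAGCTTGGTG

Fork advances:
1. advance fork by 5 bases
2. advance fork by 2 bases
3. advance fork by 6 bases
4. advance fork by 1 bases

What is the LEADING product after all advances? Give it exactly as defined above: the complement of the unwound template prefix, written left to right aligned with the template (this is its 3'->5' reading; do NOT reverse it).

Step 1: advance 5 -> fork_pos = 0 + 5 = 5.
Step 2: advance 2 -> fork_pos = 5 + 2 = 7.
Step 3: advance 6 -> fork_pos = 7 + 6 = 13.
Step 4: advance 1 -> fork_pos = 13 + 1 = 14.
Unwound prefix: template[0:14] = GCGTGGCGAGTACA
Complement it base by base (A<->T, C<->G), keeping left-to-right order:
  [0:5] GCGTG -> CGCAC
  [5:10] GCGAG -> CGCTC
  [10:14] TACA -> ATGT
Concatenate: CGCACCGCTCATGT (length 14; written aligned with the template, i.e. 3'->5').

Answer: CGCACCGCTCATGT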